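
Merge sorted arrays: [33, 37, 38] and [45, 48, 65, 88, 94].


Take 33 from A
Take 37 from A
Take 38 from A

Merged: [33, 37, 38, 45, 48, 65, 88, 94]


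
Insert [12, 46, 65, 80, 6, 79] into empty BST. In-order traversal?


Insert 12: root
Insert 46: R from 12
Insert 65: R from 12 -> R from 46
Insert 80: R from 12 -> R from 46 -> R from 65
Insert 6: L from 12
Insert 79: R from 12 -> R from 46 -> R from 65 -> L from 80

In-order: [6, 12, 46, 65, 79, 80]


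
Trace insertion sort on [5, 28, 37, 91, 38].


Initial: [5, 28, 37, 91, 38]
Insert 28: [5, 28, 37, 91, 38]
Insert 37: [5, 28, 37, 91, 38]
Insert 91: [5, 28, 37, 91, 38]
Insert 38: [5, 28, 37, 38, 91]

Sorted: [5, 28, 37, 38, 91]


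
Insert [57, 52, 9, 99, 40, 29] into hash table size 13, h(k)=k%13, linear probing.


Insert 57: h=5 -> slot 5
Insert 52: h=0 -> slot 0
Insert 9: h=9 -> slot 9
Insert 99: h=8 -> slot 8
Insert 40: h=1 -> slot 1
Insert 29: h=3 -> slot 3

Table: [52, 40, None, 29, None, 57, None, None, 99, 9, None, None, None]


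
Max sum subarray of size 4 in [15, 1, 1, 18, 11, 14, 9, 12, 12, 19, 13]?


[0:4]: 35
[1:5]: 31
[2:6]: 44
[3:7]: 52
[4:8]: 46
[5:9]: 47
[6:10]: 52
[7:11]: 56

Max: 56 at [7:11]


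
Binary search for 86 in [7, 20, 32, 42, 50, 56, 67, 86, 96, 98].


Step 1: lo=0, hi=9, mid=4, val=50
Step 2: lo=5, hi=9, mid=7, val=86

Found at index 7


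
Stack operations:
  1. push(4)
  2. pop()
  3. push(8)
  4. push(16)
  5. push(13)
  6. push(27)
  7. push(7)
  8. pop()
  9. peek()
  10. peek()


push(4) -> [4]
pop()->4, []
push(8) -> [8]
push(16) -> [8, 16]
push(13) -> [8, 16, 13]
push(27) -> [8, 16, 13, 27]
push(7) -> [8, 16, 13, 27, 7]
pop()->7, [8, 16, 13, 27]
peek()->27
peek()->27

Final stack: [8, 16, 13, 27]


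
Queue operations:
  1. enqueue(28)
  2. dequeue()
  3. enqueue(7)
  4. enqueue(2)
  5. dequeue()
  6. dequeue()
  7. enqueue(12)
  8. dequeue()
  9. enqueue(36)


enqueue(28) -> [28]
dequeue()->28, []
enqueue(7) -> [7]
enqueue(2) -> [7, 2]
dequeue()->7, [2]
dequeue()->2, []
enqueue(12) -> [12]
dequeue()->12, []
enqueue(36) -> [36]

Final queue: [36]


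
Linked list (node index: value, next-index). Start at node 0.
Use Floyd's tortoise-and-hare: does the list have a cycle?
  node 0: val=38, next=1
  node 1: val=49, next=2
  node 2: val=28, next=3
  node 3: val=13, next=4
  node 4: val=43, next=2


Floyd's tortoise (slow, +1) and hare (fast, +2):
  init: slow=0, fast=0
  step 1: slow=1, fast=2
  step 2: slow=2, fast=4
  step 3: slow=3, fast=3
  slow == fast at node 3: cycle detected

Cycle: yes


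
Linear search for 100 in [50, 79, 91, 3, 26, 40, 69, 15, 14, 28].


i=0: 50!=100
i=1: 79!=100
i=2: 91!=100
i=3: 3!=100
i=4: 26!=100
i=5: 40!=100
i=6: 69!=100
i=7: 15!=100
i=8: 14!=100
i=9: 28!=100

Not found, 10 comps


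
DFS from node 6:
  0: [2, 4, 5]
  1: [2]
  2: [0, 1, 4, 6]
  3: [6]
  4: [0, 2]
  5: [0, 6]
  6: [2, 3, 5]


Visit 6, push [5, 3, 2]
Visit 2, push [4, 1, 0]
Visit 0, push [5, 4]
Visit 4, push []
Visit 5, push []
Visit 1, push []
Visit 3, push []

DFS order: [6, 2, 0, 4, 5, 1, 3]


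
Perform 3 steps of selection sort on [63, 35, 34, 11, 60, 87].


Initial: [63, 35, 34, 11, 60, 87]
Step 1: min=11 at 3
  Swap: [11, 35, 34, 63, 60, 87]
Step 2: min=34 at 2
  Swap: [11, 34, 35, 63, 60, 87]
Step 3: min=35 at 2
  Swap: [11, 34, 35, 63, 60, 87]

After 3 steps: [11, 34, 35, 63, 60, 87]


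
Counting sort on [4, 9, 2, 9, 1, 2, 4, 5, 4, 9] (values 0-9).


Input: [4, 9, 2, 9, 1, 2, 4, 5, 4, 9]
Counts: [0, 1, 2, 0, 3, 1, 0, 0, 0, 3]

Sorted: [1, 2, 2, 4, 4, 4, 5, 9, 9, 9]


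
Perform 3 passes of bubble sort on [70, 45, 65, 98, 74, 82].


Initial: [70, 45, 65, 98, 74, 82]
Pass 1: [45, 65, 70, 74, 82, 98] (4 swaps)
Pass 2: [45, 65, 70, 74, 82, 98] (0 swaps)
Pass 3: [45, 65, 70, 74, 82, 98] (0 swaps)

After 3 passes: [45, 65, 70, 74, 82, 98]


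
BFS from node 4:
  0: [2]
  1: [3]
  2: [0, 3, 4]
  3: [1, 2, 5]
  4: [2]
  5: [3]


Visit 4, enqueue [2]
Visit 2, enqueue [0, 3]
Visit 0, enqueue []
Visit 3, enqueue [1, 5]
Visit 1, enqueue []
Visit 5, enqueue []

BFS order: [4, 2, 0, 3, 1, 5]


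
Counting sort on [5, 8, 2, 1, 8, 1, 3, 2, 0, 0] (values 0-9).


Input: [5, 8, 2, 1, 8, 1, 3, 2, 0, 0]
Counts: [2, 2, 2, 1, 0, 1, 0, 0, 2, 0]

Sorted: [0, 0, 1, 1, 2, 2, 3, 5, 8, 8]


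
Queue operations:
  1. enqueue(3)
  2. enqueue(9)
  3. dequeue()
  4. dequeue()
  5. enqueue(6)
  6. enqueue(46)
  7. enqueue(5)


enqueue(3) -> [3]
enqueue(9) -> [3, 9]
dequeue()->3, [9]
dequeue()->9, []
enqueue(6) -> [6]
enqueue(46) -> [6, 46]
enqueue(5) -> [6, 46, 5]

Final queue: [6, 46, 5]


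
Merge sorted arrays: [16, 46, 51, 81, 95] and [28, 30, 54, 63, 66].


Take 16 from A
Take 28 from B
Take 30 from B
Take 46 from A
Take 51 from A
Take 54 from B
Take 63 from B
Take 66 from B

Merged: [16, 28, 30, 46, 51, 54, 63, 66, 81, 95]


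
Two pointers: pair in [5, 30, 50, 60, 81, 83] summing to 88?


lo=0(5)+hi=5(83)=88

Yes: 5+83=88


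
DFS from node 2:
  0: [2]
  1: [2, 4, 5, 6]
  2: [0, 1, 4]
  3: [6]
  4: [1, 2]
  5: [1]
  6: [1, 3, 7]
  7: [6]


Visit 2, push [4, 1, 0]
Visit 0, push []
Visit 1, push [6, 5, 4]
Visit 4, push []
Visit 5, push []
Visit 6, push [7, 3]
Visit 3, push []
Visit 7, push []

DFS order: [2, 0, 1, 4, 5, 6, 3, 7]


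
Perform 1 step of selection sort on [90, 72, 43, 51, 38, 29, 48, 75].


Initial: [90, 72, 43, 51, 38, 29, 48, 75]
Step 1: min=29 at 5
  Swap: [29, 72, 43, 51, 38, 90, 48, 75]

After 1 step: [29, 72, 43, 51, 38, 90, 48, 75]


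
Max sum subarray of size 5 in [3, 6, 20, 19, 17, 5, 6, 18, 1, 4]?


[0:5]: 65
[1:6]: 67
[2:7]: 67
[3:8]: 65
[4:9]: 47
[5:10]: 34

Max: 67 at [1:6]


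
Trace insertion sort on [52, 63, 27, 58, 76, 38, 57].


Initial: [52, 63, 27, 58, 76, 38, 57]
Insert 63: [52, 63, 27, 58, 76, 38, 57]
Insert 27: [27, 52, 63, 58, 76, 38, 57]
Insert 58: [27, 52, 58, 63, 76, 38, 57]
Insert 76: [27, 52, 58, 63, 76, 38, 57]
Insert 38: [27, 38, 52, 58, 63, 76, 57]
Insert 57: [27, 38, 52, 57, 58, 63, 76]

Sorted: [27, 38, 52, 57, 58, 63, 76]


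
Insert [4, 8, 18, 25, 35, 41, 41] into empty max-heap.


Insert 4: [4]
Insert 8: [8, 4]
Insert 18: [18, 4, 8]
Insert 25: [25, 18, 8, 4]
Insert 35: [35, 25, 8, 4, 18]
Insert 41: [41, 25, 35, 4, 18, 8]
Insert 41: [41, 25, 41, 4, 18, 8, 35]

Final heap: [41, 25, 41, 4, 18, 8, 35]


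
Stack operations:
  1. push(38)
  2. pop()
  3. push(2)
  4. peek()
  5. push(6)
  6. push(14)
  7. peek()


push(38) -> [38]
pop()->38, []
push(2) -> [2]
peek()->2
push(6) -> [2, 6]
push(14) -> [2, 6, 14]
peek()->14

Final stack: [2, 6, 14]


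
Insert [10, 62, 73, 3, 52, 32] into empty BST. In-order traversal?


Insert 10: root
Insert 62: R from 10
Insert 73: R from 10 -> R from 62
Insert 3: L from 10
Insert 52: R from 10 -> L from 62
Insert 32: R from 10 -> L from 62 -> L from 52

In-order: [3, 10, 32, 52, 62, 73]


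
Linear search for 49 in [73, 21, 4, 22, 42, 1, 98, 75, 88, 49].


i=0: 73!=49
i=1: 21!=49
i=2: 4!=49
i=3: 22!=49
i=4: 42!=49
i=5: 1!=49
i=6: 98!=49
i=7: 75!=49
i=8: 88!=49
i=9: 49==49 found!

Found at 9, 10 comps


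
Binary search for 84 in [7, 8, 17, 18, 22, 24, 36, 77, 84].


Step 1: lo=0, hi=8, mid=4, val=22
Step 2: lo=5, hi=8, mid=6, val=36
Step 3: lo=7, hi=8, mid=7, val=77
Step 4: lo=8, hi=8, mid=8, val=84

Found at index 8


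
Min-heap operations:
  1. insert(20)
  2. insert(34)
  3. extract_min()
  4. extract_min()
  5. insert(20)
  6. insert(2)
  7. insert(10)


insert(20) -> [20]
insert(34) -> [20, 34]
extract_min()->20, [34]
extract_min()->34, []
insert(20) -> [20]
insert(2) -> [2, 20]
insert(10) -> [2, 20, 10]

Final heap: [2, 20, 10]


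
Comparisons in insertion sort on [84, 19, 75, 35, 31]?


Algorithm: insertion sort
Input: [84, 19, 75, 35, 31]
Sorted: [19, 31, 35, 75, 84]

10


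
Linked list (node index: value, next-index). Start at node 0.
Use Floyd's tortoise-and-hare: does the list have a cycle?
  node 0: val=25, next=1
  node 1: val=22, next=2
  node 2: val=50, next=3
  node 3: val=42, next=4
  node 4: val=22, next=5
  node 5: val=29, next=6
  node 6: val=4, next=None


Floyd's tortoise (slow, +1) and hare (fast, +2):
  init: slow=0, fast=0
  step 1: slow=1, fast=2
  step 2: slow=2, fast=4
  step 3: slow=3, fast=6
  step 4: fast -> None, no cycle

Cycle: no


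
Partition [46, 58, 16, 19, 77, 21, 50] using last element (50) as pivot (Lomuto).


Pivot: 50
  46 <= 50: advance i (no swap)
  16 <= 50: swap -> [46, 16, 58, 19, 77, 21, 50]
  19 <= 50: swap -> [46, 16, 19, 58, 77, 21, 50]
  21 <= 50: swap -> [46, 16, 19, 21, 77, 58, 50]
Place pivot at 4: [46, 16, 19, 21, 50, 58, 77]

Partitioned: [46, 16, 19, 21, 50, 58, 77]


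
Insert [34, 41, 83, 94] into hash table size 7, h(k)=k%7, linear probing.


Insert 34: h=6 -> slot 6
Insert 41: h=6, 1 probes -> slot 0
Insert 83: h=6, 2 probes -> slot 1
Insert 94: h=3 -> slot 3

Table: [41, 83, None, 94, None, None, 34]


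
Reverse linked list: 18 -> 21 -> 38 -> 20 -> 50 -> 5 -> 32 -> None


Step 1: curr=18, set curr.next=prev(None) | reversed so far: 18
Step 2: curr=21, set curr.next=prev(18) | reversed so far: 21 -> 18
Step 3: curr=38, set curr.next=prev(21) | reversed so far: 38 -> 21 -> 18
Step 4: curr=20, set curr.next=prev(38) | reversed so far: 20 -> 38 -> 21 -> 18
Step 5: curr=50, set curr.next=prev(20) | reversed so far: 50 -> 20 -> 38 -> 21 -> 18
Step 6: curr=5, set curr.next=prev(50) | reversed so far: 5 -> 50 -> 20 -> 38 -> 21 -> 18
Step 7: curr=32, set curr.next=prev(5) | reversed so far: 32 -> 5 -> 50 -> 20 -> 38 -> 21 -> 18

32 -> 5 -> 50 -> 20 -> 38 -> 21 -> 18 -> None


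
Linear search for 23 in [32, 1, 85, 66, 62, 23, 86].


i=0: 32!=23
i=1: 1!=23
i=2: 85!=23
i=3: 66!=23
i=4: 62!=23
i=5: 23==23 found!

Found at 5, 6 comps


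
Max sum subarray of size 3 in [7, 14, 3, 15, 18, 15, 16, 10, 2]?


[0:3]: 24
[1:4]: 32
[2:5]: 36
[3:6]: 48
[4:7]: 49
[5:8]: 41
[6:9]: 28

Max: 49 at [4:7]


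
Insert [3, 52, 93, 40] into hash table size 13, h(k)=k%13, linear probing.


Insert 3: h=3 -> slot 3
Insert 52: h=0 -> slot 0
Insert 93: h=2 -> slot 2
Insert 40: h=1 -> slot 1

Table: [52, 40, 93, 3, None, None, None, None, None, None, None, None, None]


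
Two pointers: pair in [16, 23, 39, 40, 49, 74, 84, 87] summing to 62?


lo=0(16)+hi=7(87)=103
lo=0(16)+hi=6(84)=100
lo=0(16)+hi=5(74)=90
lo=0(16)+hi=4(49)=65
lo=0(16)+hi=3(40)=56
lo=1(23)+hi=3(40)=63
lo=1(23)+hi=2(39)=62

Yes: 23+39=62


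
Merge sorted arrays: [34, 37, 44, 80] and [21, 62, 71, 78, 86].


Take 21 from B
Take 34 from A
Take 37 from A
Take 44 from A
Take 62 from B
Take 71 from B
Take 78 from B
Take 80 from A

Merged: [21, 34, 37, 44, 62, 71, 78, 80, 86]


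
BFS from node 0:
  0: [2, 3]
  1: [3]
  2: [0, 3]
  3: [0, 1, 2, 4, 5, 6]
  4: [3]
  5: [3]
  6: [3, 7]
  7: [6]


Visit 0, enqueue [2, 3]
Visit 2, enqueue []
Visit 3, enqueue [1, 4, 5, 6]
Visit 1, enqueue []
Visit 4, enqueue []
Visit 5, enqueue []
Visit 6, enqueue [7]
Visit 7, enqueue []

BFS order: [0, 2, 3, 1, 4, 5, 6, 7]


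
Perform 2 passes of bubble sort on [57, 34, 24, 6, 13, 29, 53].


Initial: [57, 34, 24, 6, 13, 29, 53]
Pass 1: [34, 24, 6, 13, 29, 53, 57] (6 swaps)
Pass 2: [24, 6, 13, 29, 34, 53, 57] (4 swaps)

After 2 passes: [24, 6, 13, 29, 34, 53, 57]


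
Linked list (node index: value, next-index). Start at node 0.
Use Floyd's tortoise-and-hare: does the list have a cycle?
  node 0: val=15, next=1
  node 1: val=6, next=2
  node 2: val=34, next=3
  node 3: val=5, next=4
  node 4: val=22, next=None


Floyd's tortoise (slow, +1) and hare (fast, +2):
  init: slow=0, fast=0
  step 1: slow=1, fast=2
  step 2: slow=2, fast=4
  step 3: fast -> None, no cycle

Cycle: no


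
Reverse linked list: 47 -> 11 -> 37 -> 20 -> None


Step 1: curr=47, set curr.next=prev(None) | reversed so far: 47
Step 2: curr=11, set curr.next=prev(47) | reversed so far: 11 -> 47
Step 3: curr=37, set curr.next=prev(11) | reversed so far: 37 -> 11 -> 47
Step 4: curr=20, set curr.next=prev(37) | reversed so far: 20 -> 37 -> 11 -> 47

20 -> 37 -> 11 -> 47 -> None


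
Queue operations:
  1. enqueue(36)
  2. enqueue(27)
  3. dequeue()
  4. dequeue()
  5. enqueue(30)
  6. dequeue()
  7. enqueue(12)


enqueue(36) -> [36]
enqueue(27) -> [36, 27]
dequeue()->36, [27]
dequeue()->27, []
enqueue(30) -> [30]
dequeue()->30, []
enqueue(12) -> [12]

Final queue: [12]


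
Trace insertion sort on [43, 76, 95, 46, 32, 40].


Initial: [43, 76, 95, 46, 32, 40]
Insert 76: [43, 76, 95, 46, 32, 40]
Insert 95: [43, 76, 95, 46, 32, 40]
Insert 46: [43, 46, 76, 95, 32, 40]
Insert 32: [32, 43, 46, 76, 95, 40]
Insert 40: [32, 40, 43, 46, 76, 95]

Sorted: [32, 40, 43, 46, 76, 95]


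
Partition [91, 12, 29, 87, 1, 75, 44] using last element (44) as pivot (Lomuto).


Pivot: 44
  12 <= 44: swap -> [12, 91, 29, 87, 1, 75, 44]
  29 <= 44: swap -> [12, 29, 91, 87, 1, 75, 44]
  1 <= 44: swap -> [12, 29, 1, 87, 91, 75, 44]
Place pivot at 3: [12, 29, 1, 44, 91, 75, 87]

Partitioned: [12, 29, 1, 44, 91, 75, 87]


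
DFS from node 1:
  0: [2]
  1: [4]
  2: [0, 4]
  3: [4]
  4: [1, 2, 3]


Visit 1, push [4]
Visit 4, push [3, 2]
Visit 2, push [0]
Visit 0, push []
Visit 3, push []

DFS order: [1, 4, 2, 0, 3]


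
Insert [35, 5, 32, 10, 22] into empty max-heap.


Insert 35: [35]
Insert 5: [35, 5]
Insert 32: [35, 5, 32]
Insert 10: [35, 10, 32, 5]
Insert 22: [35, 22, 32, 5, 10]

Final heap: [35, 22, 32, 5, 10]


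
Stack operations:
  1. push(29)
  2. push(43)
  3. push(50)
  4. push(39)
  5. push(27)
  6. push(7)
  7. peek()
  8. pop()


push(29) -> [29]
push(43) -> [29, 43]
push(50) -> [29, 43, 50]
push(39) -> [29, 43, 50, 39]
push(27) -> [29, 43, 50, 39, 27]
push(7) -> [29, 43, 50, 39, 27, 7]
peek()->7
pop()->7, [29, 43, 50, 39, 27]

Final stack: [29, 43, 50, 39, 27]


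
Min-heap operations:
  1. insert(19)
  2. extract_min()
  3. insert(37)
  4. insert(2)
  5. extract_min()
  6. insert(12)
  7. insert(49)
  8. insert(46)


insert(19) -> [19]
extract_min()->19, []
insert(37) -> [37]
insert(2) -> [2, 37]
extract_min()->2, [37]
insert(12) -> [12, 37]
insert(49) -> [12, 37, 49]
insert(46) -> [12, 37, 49, 46]

Final heap: [12, 37, 49, 46]


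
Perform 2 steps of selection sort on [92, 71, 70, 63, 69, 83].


Initial: [92, 71, 70, 63, 69, 83]
Step 1: min=63 at 3
  Swap: [63, 71, 70, 92, 69, 83]
Step 2: min=69 at 4
  Swap: [63, 69, 70, 92, 71, 83]

After 2 steps: [63, 69, 70, 92, 71, 83]


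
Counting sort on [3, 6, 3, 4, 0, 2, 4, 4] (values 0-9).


Input: [3, 6, 3, 4, 0, 2, 4, 4]
Counts: [1, 0, 1, 2, 3, 0, 1, 0, 0, 0]

Sorted: [0, 2, 3, 3, 4, 4, 4, 6]


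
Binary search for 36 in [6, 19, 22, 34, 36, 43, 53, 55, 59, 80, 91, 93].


Step 1: lo=0, hi=11, mid=5, val=43
Step 2: lo=0, hi=4, mid=2, val=22
Step 3: lo=3, hi=4, mid=3, val=34
Step 4: lo=4, hi=4, mid=4, val=36

Found at index 4


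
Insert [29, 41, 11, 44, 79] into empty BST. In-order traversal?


Insert 29: root
Insert 41: R from 29
Insert 11: L from 29
Insert 44: R from 29 -> R from 41
Insert 79: R from 29 -> R from 41 -> R from 44

In-order: [11, 29, 41, 44, 79]


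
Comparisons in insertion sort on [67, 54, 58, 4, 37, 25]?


Algorithm: insertion sort
Input: [67, 54, 58, 4, 37, 25]
Sorted: [4, 25, 37, 54, 58, 67]

15


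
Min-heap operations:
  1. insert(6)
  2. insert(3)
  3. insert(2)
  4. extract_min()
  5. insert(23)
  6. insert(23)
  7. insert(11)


insert(6) -> [6]
insert(3) -> [3, 6]
insert(2) -> [2, 6, 3]
extract_min()->2, [3, 6]
insert(23) -> [3, 6, 23]
insert(23) -> [3, 6, 23, 23]
insert(11) -> [3, 6, 23, 23, 11]

Final heap: [3, 6, 23, 23, 11]


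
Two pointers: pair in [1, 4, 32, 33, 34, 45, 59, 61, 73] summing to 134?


lo=0(1)+hi=8(73)=74
lo=1(4)+hi=8(73)=77
lo=2(32)+hi=8(73)=105
lo=3(33)+hi=8(73)=106
lo=4(34)+hi=8(73)=107
lo=5(45)+hi=8(73)=118
lo=6(59)+hi=8(73)=132
lo=7(61)+hi=8(73)=134

Yes: 61+73=134


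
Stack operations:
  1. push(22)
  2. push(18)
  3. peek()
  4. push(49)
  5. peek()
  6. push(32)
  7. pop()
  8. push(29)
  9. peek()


push(22) -> [22]
push(18) -> [22, 18]
peek()->18
push(49) -> [22, 18, 49]
peek()->49
push(32) -> [22, 18, 49, 32]
pop()->32, [22, 18, 49]
push(29) -> [22, 18, 49, 29]
peek()->29

Final stack: [22, 18, 49, 29]


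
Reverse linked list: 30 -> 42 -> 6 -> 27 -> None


Step 1: curr=30, set curr.next=prev(None) | reversed so far: 30
Step 2: curr=42, set curr.next=prev(30) | reversed so far: 42 -> 30
Step 3: curr=6, set curr.next=prev(42) | reversed so far: 6 -> 42 -> 30
Step 4: curr=27, set curr.next=prev(6) | reversed so far: 27 -> 6 -> 42 -> 30

27 -> 6 -> 42 -> 30 -> None


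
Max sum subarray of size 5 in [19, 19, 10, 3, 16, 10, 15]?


[0:5]: 67
[1:6]: 58
[2:7]: 54

Max: 67 at [0:5]


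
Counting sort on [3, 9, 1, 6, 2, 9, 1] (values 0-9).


Input: [3, 9, 1, 6, 2, 9, 1]
Counts: [0, 2, 1, 1, 0, 0, 1, 0, 0, 2]

Sorted: [1, 1, 2, 3, 6, 9, 9]


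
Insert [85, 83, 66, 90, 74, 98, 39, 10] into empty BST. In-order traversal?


Insert 85: root
Insert 83: L from 85
Insert 66: L from 85 -> L from 83
Insert 90: R from 85
Insert 74: L from 85 -> L from 83 -> R from 66
Insert 98: R from 85 -> R from 90
Insert 39: L from 85 -> L from 83 -> L from 66
Insert 10: L from 85 -> L from 83 -> L from 66 -> L from 39

In-order: [10, 39, 66, 74, 83, 85, 90, 98]


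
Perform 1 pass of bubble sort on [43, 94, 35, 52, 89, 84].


Initial: [43, 94, 35, 52, 89, 84]
Pass 1: [43, 35, 52, 89, 84, 94] (4 swaps)

After 1 pass: [43, 35, 52, 89, 84, 94]


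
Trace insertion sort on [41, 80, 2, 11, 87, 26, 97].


Initial: [41, 80, 2, 11, 87, 26, 97]
Insert 80: [41, 80, 2, 11, 87, 26, 97]
Insert 2: [2, 41, 80, 11, 87, 26, 97]
Insert 11: [2, 11, 41, 80, 87, 26, 97]
Insert 87: [2, 11, 41, 80, 87, 26, 97]
Insert 26: [2, 11, 26, 41, 80, 87, 97]
Insert 97: [2, 11, 26, 41, 80, 87, 97]

Sorted: [2, 11, 26, 41, 80, 87, 97]


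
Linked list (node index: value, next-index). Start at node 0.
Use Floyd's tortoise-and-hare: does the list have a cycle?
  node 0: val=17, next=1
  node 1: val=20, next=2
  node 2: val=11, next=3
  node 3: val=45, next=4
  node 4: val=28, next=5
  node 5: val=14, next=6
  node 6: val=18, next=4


Floyd's tortoise (slow, +1) and hare (fast, +2):
  init: slow=0, fast=0
  step 1: slow=1, fast=2
  step 2: slow=2, fast=4
  step 3: slow=3, fast=6
  step 4: slow=4, fast=5
  step 5: slow=5, fast=4
  step 6: slow=6, fast=6
  slow == fast at node 6: cycle detected

Cycle: yes


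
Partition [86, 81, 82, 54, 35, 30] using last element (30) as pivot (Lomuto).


Pivot: 30
Place pivot at 0: [30, 81, 82, 54, 35, 86]

Partitioned: [30, 81, 82, 54, 35, 86]


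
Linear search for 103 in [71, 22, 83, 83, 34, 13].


i=0: 71!=103
i=1: 22!=103
i=2: 83!=103
i=3: 83!=103
i=4: 34!=103
i=5: 13!=103

Not found, 6 comps


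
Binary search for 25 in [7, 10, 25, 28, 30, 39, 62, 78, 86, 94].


Step 1: lo=0, hi=9, mid=4, val=30
Step 2: lo=0, hi=3, mid=1, val=10
Step 3: lo=2, hi=3, mid=2, val=25

Found at index 2


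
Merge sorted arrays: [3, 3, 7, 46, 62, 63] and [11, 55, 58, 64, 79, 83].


Take 3 from A
Take 3 from A
Take 7 from A
Take 11 from B
Take 46 from A
Take 55 from B
Take 58 from B
Take 62 from A
Take 63 from A

Merged: [3, 3, 7, 11, 46, 55, 58, 62, 63, 64, 79, 83]


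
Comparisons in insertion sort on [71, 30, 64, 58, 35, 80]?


Algorithm: insertion sort
Input: [71, 30, 64, 58, 35, 80]
Sorted: [30, 35, 58, 64, 71, 80]

11


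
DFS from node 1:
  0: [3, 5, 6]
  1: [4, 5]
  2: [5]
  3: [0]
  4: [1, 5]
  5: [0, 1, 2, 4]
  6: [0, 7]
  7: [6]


Visit 1, push [5, 4]
Visit 4, push [5]
Visit 5, push [2, 0]
Visit 0, push [6, 3]
Visit 3, push []
Visit 6, push [7]
Visit 7, push []
Visit 2, push []

DFS order: [1, 4, 5, 0, 3, 6, 7, 2]


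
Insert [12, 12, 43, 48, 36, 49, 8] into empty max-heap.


Insert 12: [12]
Insert 12: [12, 12]
Insert 43: [43, 12, 12]
Insert 48: [48, 43, 12, 12]
Insert 36: [48, 43, 12, 12, 36]
Insert 49: [49, 43, 48, 12, 36, 12]
Insert 8: [49, 43, 48, 12, 36, 12, 8]

Final heap: [49, 43, 48, 12, 36, 12, 8]


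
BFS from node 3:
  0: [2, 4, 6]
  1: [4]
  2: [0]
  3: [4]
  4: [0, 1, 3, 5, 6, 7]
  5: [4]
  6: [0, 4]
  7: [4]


Visit 3, enqueue [4]
Visit 4, enqueue [0, 1, 5, 6, 7]
Visit 0, enqueue [2]
Visit 1, enqueue []
Visit 5, enqueue []
Visit 6, enqueue []
Visit 7, enqueue []
Visit 2, enqueue []

BFS order: [3, 4, 0, 1, 5, 6, 7, 2]


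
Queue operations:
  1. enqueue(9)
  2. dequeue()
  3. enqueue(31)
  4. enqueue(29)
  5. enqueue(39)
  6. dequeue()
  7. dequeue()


enqueue(9) -> [9]
dequeue()->9, []
enqueue(31) -> [31]
enqueue(29) -> [31, 29]
enqueue(39) -> [31, 29, 39]
dequeue()->31, [29, 39]
dequeue()->29, [39]

Final queue: [39]


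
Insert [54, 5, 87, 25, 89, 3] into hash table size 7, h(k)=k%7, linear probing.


Insert 54: h=5 -> slot 5
Insert 5: h=5, 1 probes -> slot 6
Insert 87: h=3 -> slot 3
Insert 25: h=4 -> slot 4
Insert 89: h=5, 2 probes -> slot 0
Insert 3: h=3, 5 probes -> slot 1

Table: [89, 3, None, 87, 25, 54, 5]


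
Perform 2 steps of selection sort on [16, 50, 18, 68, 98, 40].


Initial: [16, 50, 18, 68, 98, 40]
Step 1: min=16 at 0
  Swap: [16, 50, 18, 68, 98, 40]
Step 2: min=18 at 2
  Swap: [16, 18, 50, 68, 98, 40]

After 2 steps: [16, 18, 50, 68, 98, 40]


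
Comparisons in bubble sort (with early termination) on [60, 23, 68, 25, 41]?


Algorithm: bubble sort (with early termination)
Input: [60, 23, 68, 25, 41]
Sorted: [23, 25, 41, 60, 68]

9


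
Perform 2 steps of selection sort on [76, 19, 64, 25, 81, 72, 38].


Initial: [76, 19, 64, 25, 81, 72, 38]
Step 1: min=19 at 1
  Swap: [19, 76, 64, 25, 81, 72, 38]
Step 2: min=25 at 3
  Swap: [19, 25, 64, 76, 81, 72, 38]

After 2 steps: [19, 25, 64, 76, 81, 72, 38]


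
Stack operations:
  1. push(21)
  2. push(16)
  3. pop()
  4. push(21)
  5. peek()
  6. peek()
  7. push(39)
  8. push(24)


push(21) -> [21]
push(16) -> [21, 16]
pop()->16, [21]
push(21) -> [21, 21]
peek()->21
peek()->21
push(39) -> [21, 21, 39]
push(24) -> [21, 21, 39, 24]

Final stack: [21, 21, 39, 24]


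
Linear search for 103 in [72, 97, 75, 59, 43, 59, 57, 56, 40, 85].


i=0: 72!=103
i=1: 97!=103
i=2: 75!=103
i=3: 59!=103
i=4: 43!=103
i=5: 59!=103
i=6: 57!=103
i=7: 56!=103
i=8: 40!=103
i=9: 85!=103

Not found, 10 comps


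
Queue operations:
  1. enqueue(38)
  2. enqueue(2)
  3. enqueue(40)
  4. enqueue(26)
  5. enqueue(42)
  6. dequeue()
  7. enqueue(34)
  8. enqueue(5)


enqueue(38) -> [38]
enqueue(2) -> [38, 2]
enqueue(40) -> [38, 2, 40]
enqueue(26) -> [38, 2, 40, 26]
enqueue(42) -> [38, 2, 40, 26, 42]
dequeue()->38, [2, 40, 26, 42]
enqueue(34) -> [2, 40, 26, 42, 34]
enqueue(5) -> [2, 40, 26, 42, 34, 5]

Final queue: [2, 40, 26, 42, 34, 5]


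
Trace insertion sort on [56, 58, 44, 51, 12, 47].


Initial: [56, 58, 44, 51, 12, 47]
Insert 58: [56, 58, 44, 51, 12, 47]
Insert 44: [44, 56, 58, 51, 12, 47]
Insert 51: [44, 51, 56, 58, 12, 47]
Insert 12: [12, 44, 51, 56, 58, 47]
Insert 47: [12, 44, 47, 51, 56, 58]

Sorted: [12, 44, 47, 51, 56, 58]


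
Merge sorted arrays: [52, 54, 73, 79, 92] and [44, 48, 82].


Take 44 from B
Take 48 from B
Take 52 from A
Take 54 from A
Take 73 from A
Take 79 from A
Take 82 from B

Merged: [44, 48, 52, 54, 73, 79, 82, 92]


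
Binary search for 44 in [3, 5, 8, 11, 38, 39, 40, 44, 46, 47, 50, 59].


Step 1: lo=0, hi=11, mid=5, val=39
Step 2: lo=6, hi=11, mid=8, val=46
Step 3: lo=6, hi=7, mid=6, val=40
Step 4: lo=7, hi=7, mid=7, val=44

Found at index 7


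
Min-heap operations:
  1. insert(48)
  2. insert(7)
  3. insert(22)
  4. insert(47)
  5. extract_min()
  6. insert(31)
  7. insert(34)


insert(48) -> [48]
insert(7) -> [7, 48]
insert(22) -> [7, 48, 22]
insert(47) -> [7, 47, 22, 48]
extract_min()->7, [22, 47, 48]
insert(31) -> [22, 31, 48, 47]
insert(34) -> [22, 31, 48, 47, 34]

Final heap: [22, 31, 48, 47, 34]


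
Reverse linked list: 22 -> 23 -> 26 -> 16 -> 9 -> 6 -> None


Step 1: curr=22, set curr.next=prev(None) | reversed so far: 22
Step 2: curr=23, set curr.next=prev(22) | reversed so far: 23 -> 22
Step 3: curr=26, set curr.next=prev(23) | reversed so far: 26 -> 23 -> 22
Step 4: curr=16, set curr.next=prev(26) | reversed so far: 16 -> 26 -> 23 -> 22
Step 5: curr=9, set curr.next=prev(16) | reversed so far: 9 -> 16 -> 26 -> 23 -> 22
Step 6: curr=6, set curr.next=prev(9) | reversed so far: 6 -> 9 -> 16 -> 26 -> 23 -> 22

6 -> 9 -> 16 -> 26 -> 23 -> 22 -> None


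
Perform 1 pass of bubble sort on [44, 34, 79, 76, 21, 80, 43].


Initial: [44, 34, 79, 76, 21, 80, 43]
Pass 1: [34, 44, 76, 21, 79, 43, 80] (4 swaps)

After 1 pass: [34, 44, 76, 21, 79, 43, 80]


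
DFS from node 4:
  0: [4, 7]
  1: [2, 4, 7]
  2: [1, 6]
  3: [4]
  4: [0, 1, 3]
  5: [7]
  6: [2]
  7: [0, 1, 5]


Visit 4, push [3, 1, 0]
Visit 0, push [7]
Visit 7, push [5, 1]
Visit 1, push [2]
Visit 2, push [6]
Visit 6, push []
Visit 5, push []
Visit 3, push []

DFS order: [4, 0, 7, 1, 2, 6, 5, 3]


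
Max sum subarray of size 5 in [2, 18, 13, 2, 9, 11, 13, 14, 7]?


[0:5]: 44
[1:6]: 53
[2:7]: 48
[3:8]: 49
[4:9]: 54

Max: 54 at [4:9]


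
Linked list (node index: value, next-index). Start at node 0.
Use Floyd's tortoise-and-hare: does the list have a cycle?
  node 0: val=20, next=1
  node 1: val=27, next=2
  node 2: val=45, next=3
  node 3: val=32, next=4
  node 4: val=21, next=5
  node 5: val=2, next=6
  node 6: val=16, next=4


Floyd's tortoise (slow, +1) and hare (fast, +2):
  init: slow=0, fast=0
  step 1: slow=1, fast=2
  step 2: slow=2, fast=4
  step 3: slow=3, fast=6
  step 4: slow=4, fast=5
  step 5: slow=5, fast=4
  step 6: slow=6, fast=6
  slow == fast at node 6: cycle detected

Cycle: yes


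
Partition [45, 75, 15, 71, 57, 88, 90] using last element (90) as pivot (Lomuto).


Pivot: 90
  45 <= 90: advance i (no swap)
  75 <= 90: advance i (no swap)
  15 <= 90: advance i (no swap)
  71 <= 90: advance i (no swap)
  57 <= 90: advance i (no swap)
  88 <= 90: advance i (no swap)
Place pivot at 6: [45, 75, 15, 71, 57, 88, 90]

Partitioned: [45, 75, 15, 71, 57, 88, 90]


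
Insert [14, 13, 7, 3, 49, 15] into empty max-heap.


Insert 14: [14]
Insert 13: [14, 13]
Insert 7: [14, 13, 7]
Insert 3: [14, 13, 7, 3]
Insert 49: [49, 14, 7, 3, 13]
Insert 15: [49, 14, 15, 3, 13, 7]

Final heap: [49, 14, 15, 3, 13, 7]


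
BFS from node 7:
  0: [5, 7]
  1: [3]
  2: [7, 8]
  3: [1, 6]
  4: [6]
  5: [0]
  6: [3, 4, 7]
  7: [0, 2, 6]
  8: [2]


Visit 7, enqueue [0, 2, 6]
Visit 0, enqueue [5]
Visit 2, enqueue [8]
Visit 6, enqueue [3, 4]
Visit 5, enqueue []
Visit 8, enqueue []
Visit 3, enqueue [1]
Visit 4, enqueue []
Visit 1, enqueue []

BFS order: [7, 0, 2, 6, 5, 8, 3, 4, 1]


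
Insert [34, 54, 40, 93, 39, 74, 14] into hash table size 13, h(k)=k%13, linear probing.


Insert 34: h=8 -> slot 8
Insert 54: h=2 -> slot 2
Insert 40: h=1 -> slot 1
Insert 93: h=2, 1 probes -> slot 3
Insert 39: h=0 -> slot 0
Insert 74: h=9 -> slot 9
Insert 14: h=1, 3 probes -> slot 4

Table: [39, 40, 54, 93, 14, None, None, None, 34, 74, None, None, None]


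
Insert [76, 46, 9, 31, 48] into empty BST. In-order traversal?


Insert 76: root
Insert 46: L from 76
Insert 9: L from 76 -> L from 46
Insert 31: L from 76 -> L from 46 -> R from 9
Insert 48: L from 76 -> R from 46

In-order: [9, 31, 46, 48, 76]


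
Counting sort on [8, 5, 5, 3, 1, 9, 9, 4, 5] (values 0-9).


Input: [8, 5, 5, 3, 1, 9, 9, 4, 5]
Counts: [0, 1, 0, 1, 1, 3, 0, 0, 1, 2]

Sorted: [1, 3, 4, 5, 5, 5, 8, 9, 9]


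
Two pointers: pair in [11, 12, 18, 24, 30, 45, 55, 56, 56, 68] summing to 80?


lo=0(11)+hi=9(68)=79
lo=1(12)+hi=9(68)=80

Yes: 12+68=80


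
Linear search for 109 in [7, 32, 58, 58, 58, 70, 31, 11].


i=0: 7!=109
i=1: 32!=109
i=2: 58!=109
i=3: 58!=109
i=4: 58!=109
i=5: 70!=109
i=6: 31!=109
i=7: 11!=109

Not found, 8 comps


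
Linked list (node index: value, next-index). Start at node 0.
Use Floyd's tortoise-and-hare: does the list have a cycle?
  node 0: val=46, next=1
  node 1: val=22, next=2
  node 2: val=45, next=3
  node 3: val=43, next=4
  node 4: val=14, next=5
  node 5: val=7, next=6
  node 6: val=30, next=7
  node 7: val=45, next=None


Floyd's tortoise (slow, +1) and hare (fast, +2):
  init: slow=0, fast=0
  step 1: slow=1, fast=2
  step 2: slow=2, fast=4
  step 3: slow=3, fast=6
  step 4: fast 6->7->None, no cycle

Cycle: no


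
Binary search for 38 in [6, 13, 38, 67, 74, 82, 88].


Step 1: lo=0, hi=6, mid=3, val=67
Step 2: lo=0, hi=2, mid=1, val=13
Step 3: lo=2, hi=2, mid=2, val=38

Found at index 2


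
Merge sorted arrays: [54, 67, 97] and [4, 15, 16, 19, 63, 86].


Take 4 from B
Take 15 from B
Take 16 from B
Take 19 from B
Take 54 from A
Take 63 from B
Take 67 from A
Take 86 from B

Merged: [4, 15, 16, 19, 54, 63, 67, 86, 97]


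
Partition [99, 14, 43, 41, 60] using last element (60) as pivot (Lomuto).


Pivot: 60
  14 <= 60: swap -> [14, 99, 43, 41, 60]
  43 <= 60: swap -> [14, 43, 99, 41, 60]
  41 <= 60: swap -> [14, 43, 41, 99, 60]
Place pivot at 3: [14, 43, 41, 60, 99]

Partitioned: [14, 43, 41, 60, 99]


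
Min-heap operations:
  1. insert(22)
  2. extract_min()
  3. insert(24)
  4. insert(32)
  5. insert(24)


insert(22) -> [22]
extract_min()->22, []
insert(24) -> [24]
insert(32) -> [24, 32]
insert(24) -> [24, 32, 24]

Final heap: [24, 32, 24]


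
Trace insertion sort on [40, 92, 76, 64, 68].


Initial: [40, 92, 76, 64, 68]
Insert 92: [40, 92, 76, 64, 68]
Insert 76: [40, 76, 92, 64, 68]
Insert 64: [40, 64, 76, 92, 68]
Insert 68: [40, 64, 68, 76, 92]

Sorted: [40, 64, 68, 76, 92]


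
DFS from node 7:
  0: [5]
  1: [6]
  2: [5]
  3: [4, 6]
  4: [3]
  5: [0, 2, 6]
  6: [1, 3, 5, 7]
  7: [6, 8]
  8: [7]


Visit 7, push [8, 6]
Visit 6, push [5, 3, 1]
Visit 1, push []
Visit 3, push [4]
Visit 4, push []
Visit 5, push [2, 0]
Visit 0, push []
Visit 2, push []
Visit 8, push []

DFS order: [7, 6, 1, 3, 4, 5, 0, 2, 8]


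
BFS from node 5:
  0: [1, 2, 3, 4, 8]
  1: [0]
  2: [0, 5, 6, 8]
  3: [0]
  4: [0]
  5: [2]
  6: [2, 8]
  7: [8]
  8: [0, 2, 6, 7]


Visit 5, enqueue [2]
Visit 2, enqueue [0, 6, 8]
Visit 0, enqueue [1, 3, 4]
Visit 6, enqueue []
Visit 8, enqueue [7]
Visit 1, enqueue []
Visit 3, enqueue []
Visit 4, enqueue []
Visit 7, enqueue []

BFS order: [5, 2, 0, 6, 8, 1, 3, 4, 7]


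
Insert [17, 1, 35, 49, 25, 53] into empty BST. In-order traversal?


Insert 17: root
Insert 1: L from 17
Insert 35: R from 17
Insert 49: R from 17 -> R from 35
Insert 25: R from 17 -> L from 35
Insert 53: R from 17 -> R from 35 -> R from 49

In-order: [1, 17, 25, 35, 49, 53]


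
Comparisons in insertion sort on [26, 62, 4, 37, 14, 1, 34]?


Algorithm: insertion sort
Input: [26, 62, 4, 37, 14, 1, 34]
Sorted: [1, 4, 14, 26, 34, 37, 62]

17


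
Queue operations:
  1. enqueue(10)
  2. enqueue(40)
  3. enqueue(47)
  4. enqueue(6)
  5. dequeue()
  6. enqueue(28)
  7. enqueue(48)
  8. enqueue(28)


enqueue(10) -> [10]
enqueue(40) -> [10, 40]
enqueue(47) -> [10, 40, 47]
enqueue(6) -> [10, 40, 47, 6]
dequeue()->10, [40, 47, 6]
enqueue(28) -> [40, 47, 6, 28]
enqueue(48) -> [40, 47, 6, 28, 48]
enqueue(28) -> [40, 47, 6, 28, 48, 28]

Final queue: [40, 47, 6, 28, 48, 28]


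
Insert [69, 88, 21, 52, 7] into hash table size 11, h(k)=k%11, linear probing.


Insert 69: h=3 -> slot 3
Insert 88: h=0 -> slot 0
Insert 21: h=10 -> slot 10
Insert 52: h=8 -> slot 8
Insert 7: h=7 -> slot 7

Table: [88, None, None, 69, None, None, None, 7, 52, None, 21]


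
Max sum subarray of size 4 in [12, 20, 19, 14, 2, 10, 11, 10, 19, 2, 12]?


[0:4]: 65
[1:5]: 55
[2:6]: 45
[3:7]: 37
[4:8]: 33
[5:9]: 50
[6:10]: 42
[7:11]: 43

Max: 65 at [0:4]


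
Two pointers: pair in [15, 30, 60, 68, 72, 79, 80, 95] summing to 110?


lo=0(15)+hi=7(95)=110

Yes: 15+95=110


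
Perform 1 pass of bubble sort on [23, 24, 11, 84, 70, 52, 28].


Initial: [23, 24, 11, 84, 70, 52, 28]
Pass 1: [23, 11, 24, 70, 52, 28, 84] (4 swaps)

After 1 pass: [23, 11, 24, 70, 52, 28, 84]


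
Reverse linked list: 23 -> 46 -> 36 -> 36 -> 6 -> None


Step 1: curr=23, set curr.next=prev(None) | reversed so far: 23
Step 2: curr=46, set curr.next=prev(23) | reversed so far: 46 -> 23
Step 3: curr=36, set curr.next=prev(46) | reversed so far: 36 -> 46 -> 23
Step 4: curr=36, set curr.next=prev(36) | reversed so far: 36 -> 36 -> 46 -> 23
Step 5: curr=6, set curr.next=prev(36) | reversed so far: 6 -> 36 -> 36 -> 46 -> 23

6 -> 36 -> 36 -> 46 -> 23 -> None


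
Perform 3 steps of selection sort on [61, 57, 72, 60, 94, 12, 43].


Initial: [61, 57, 72, 60, 94, 12, 43]
Step 1: min=12 at 5
  Swap: [12, 57, 72, 60, 94, 61, 43]
Step 2: min=43 at 6
  Swap: [12, 43, 72, 60, 94, 61, 57]
Step 3: min=57 at 6
  Swap: [12, 43, 57, 60, 94, 61, 72]

After 3 steps: [12, 43, 57, 60, 94, 61, 72]


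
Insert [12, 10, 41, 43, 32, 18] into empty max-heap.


Insert 12: [12]
Insert 10: [12, 10]
Insert 41: [41, 10, 12]
Insert 43: [43, 41, 12, 10]
Insert 32: [43, 41, 12, 10, 32]
Insert 18: [43, 41, 18, 10, 32, 12]

Final heap: [43, 41, 18, 10, 32, 12]


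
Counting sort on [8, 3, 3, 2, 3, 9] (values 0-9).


Input: [8, 3, 3, 2, 3, 9]
Counts: [0, 0, 1, 3, 0, 0, 0, 0, 1, 1]

Sorted: [2, 3, 3, 3, 8, 9]


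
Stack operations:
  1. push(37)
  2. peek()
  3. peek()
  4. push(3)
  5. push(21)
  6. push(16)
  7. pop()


push(37) -> [37]
peek()->37
peek()->37
push(3) -> [37, 3]
push(21) -> [37, 3, 21]
push(16) -> [37, 3, 21, 16]
pop()->16, [37, 3, 21]

Final stack: [37, 3, 21]


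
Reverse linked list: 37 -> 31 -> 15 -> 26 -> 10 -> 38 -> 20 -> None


Step 1: curr=37, set curr.next=prev(None) | reversed so far: 37
Step 2: curr=31, set curr.next=prev(37) | reversed so far: 31 -> 37
Step 3: curr=15, set curr.next=prev(31) | reversed so far: 15 -> 31 -> 37
Step 4: curr=26, set curr.next=prev(15) | reversed so far: 26 -> 15 -> 31 -> 37
Step 5: curr=10, set curr.next=prev(26) | reversed so far: 10 -> 26 -> 15 -> 31 -> 37
Step 6: curr=38, set curr.next=prev(10) | reversed so far: 38 -> 10 -> 26 -> 15 -> 31 -> 37
Step 7: curr=20, set curr.next=prev(38) | reversed so far: 20 -> 38 -> 10 -> 26 -> 15 -> 31 -> 37

20 -> 38 -> 10 -> 26 -> 15 -> 31 -> 37 -> None


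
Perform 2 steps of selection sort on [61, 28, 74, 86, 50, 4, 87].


Initial: [61, 28, 74, 86, 50, 4, 87]
Step 1: min=4 at 5
  Swap: [4, 28, 74, 86, 50, 61, 87]
Step 2: min=28 at 1
  Swap: [4, 28, 74, 86, 50, 61, 87]

After 2 steps: [4, 28, 74, 86, 50, 61, 87]


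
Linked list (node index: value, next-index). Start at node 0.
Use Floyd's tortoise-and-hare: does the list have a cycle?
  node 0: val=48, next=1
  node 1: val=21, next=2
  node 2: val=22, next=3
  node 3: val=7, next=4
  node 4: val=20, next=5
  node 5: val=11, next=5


Floyd's tortoise (slow, +1) and hare (fast, +2):
  init: slow=0, fast=0
  step 1: slow=1, fast=2
  step 2: slow=2, fast=4
  step 3: slow=3, fast=5
  step 4: slow=4, fast=5
  step 5: slow=5, fast=5
  slow == fast at node 5: cycle detected

Cycle: yes


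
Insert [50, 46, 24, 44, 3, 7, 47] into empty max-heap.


Insert 50: [50]
Insert 46: [50, 46]
Insert 24: [50, 46, 24]
Insert 44: [50, 46, 24, 44]
Insert 3: [50, 46, 24, 44, 3]
Insert 7: [50, 46, 24, 44, 3, 7]
Insert 47: [50, 46, 47, 44, 3, 7, 24]

Final heap: [50, 46, 47, 44, 3, 7, 24]


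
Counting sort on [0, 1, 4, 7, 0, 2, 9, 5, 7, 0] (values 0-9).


Input: [0, 1, 4, 7, 0, 2, 9, 5, 7, 0]
Counts: [3, 1, 1, 0, 1, 1, 0, 2, 0, 1]

Sorted: [0, 0, 0, 1, 2, 4, 5, 7, 7, 9]


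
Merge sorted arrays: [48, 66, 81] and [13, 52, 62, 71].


Take 13 from B
Take 48 from A
Take 52 from B
Take 62 from B
Take 66 from A
Take 71 from B

Merged: [13, 48, 52, 62, 66, 71, 81]


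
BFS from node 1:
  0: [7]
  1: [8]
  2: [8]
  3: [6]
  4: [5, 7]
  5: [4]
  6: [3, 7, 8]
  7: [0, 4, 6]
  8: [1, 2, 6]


Visit 1, enqueue [8]
Visit 8, enqueue [2, 6]
Visit 2, enqueue []
Visit 6, enqueue [3, 7]
Visit 3, enqueue []
Visit 7, enqueue [0, 4]
Visit 0, enqueue []
Visit 4, enqueue [5]
Visit 5, enqueue []

BFS order: [1, 8, 2, 6, 3, 7, 0, 4, 5]


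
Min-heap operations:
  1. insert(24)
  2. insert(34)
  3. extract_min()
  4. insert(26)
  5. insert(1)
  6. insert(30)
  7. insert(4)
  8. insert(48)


insert(24) -> [24]
insert(34) -> [24, 34]
extract_min()->24, [34]
insert(26) -> [26, 34]
insert(1) -> [1, 34, 26]
insert(30) -> [1, 30, 26, 34]
insert(4) -> [1, 4, 26, 34, 30]
insert(48) -> [1, 4, 26, 34, 30, 48]

Final heap: [1, 4, 26, 34, 30, 48]


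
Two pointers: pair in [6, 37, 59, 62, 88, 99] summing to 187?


lo=0(6)+hi=5(99)=105
lo=1(37)+hi=5(99)=136
lo=2(59)+hi=5(99)=158
lo=3(62)+hi=5(99)=161
lo=4(88)+hi=5(99)=187

Yes: 88+99=187


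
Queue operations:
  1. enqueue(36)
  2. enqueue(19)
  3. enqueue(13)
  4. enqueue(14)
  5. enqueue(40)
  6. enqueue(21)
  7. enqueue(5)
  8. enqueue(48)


enqueue(36) -> [36]
enqueue(19) -> [36, 19]
enqueue(13) -> [36, 19, 13]
enqueue(14) -> [36, 19, 13, 14]
enqueue(40) -> [36, 19, 13, 14, 40]
enqueue(21) -> [36, 19, 13, 14, 40, 21]
enqueue(5) -> [36, 19, 13, 14, 40, 21, 5]
enqueue(48) -> [36, 19, 13, 14, 40, 21, 5, 48]

Final queue: [36, 19, 13, 14, 40, 21, 5, 48]


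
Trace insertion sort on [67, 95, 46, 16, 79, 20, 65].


Initial: [67, 95, 46, 16, 79, 20, 65]
Insert 95: [67, 95, 46, 16, 79, 20, 65]
Insert 46: [46, 67, 95, 16, 79, 20, 65]
Insert 16: [16, 46, 67, 95, 79, 20, 65]
Insert 79: [16, 46, 67, 79, 95, 20, 65]
Insert 20: [16, 20, 46, 67, 79, 95, 65]
Insert 65: [16, 20, 46, 65, 67, 79, 95]

Sorted: [16, 20, 46, 65, 67, 79, 95]


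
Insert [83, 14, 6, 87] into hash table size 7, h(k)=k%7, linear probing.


Insert 83: h=6 -> slot 6
Insert 14: h=0 -> slot 0
Insert 6: h=6, 2 probes -> slot 1
Insert 87: h=3 -> slot 3

Table: [14, 6, None, 87, None, None, 83]


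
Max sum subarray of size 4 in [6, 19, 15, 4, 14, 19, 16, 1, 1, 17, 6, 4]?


[0:4]: 44
[1:5]: 52
[2:6]: 52
[3:7]: 53
[4:8]: 50
[5:9]: 37
[6:10]: 35
[7:11]: 25
[8:12]: 28

Max: 53 at [3:7]


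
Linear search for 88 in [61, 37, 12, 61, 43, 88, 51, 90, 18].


i=0: 61!=88
i=1: 37!=88
i=2: 12!=88
i=3: 61!=88
i=4: 43!=88
i=5: 88==88 found!

Found at 5, 6 comps


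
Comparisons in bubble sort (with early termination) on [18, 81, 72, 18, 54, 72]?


Algorithm: bubble sort (with early termination)
Input: [18, 81, 72, 18, 54, 72]
Sorted: [18, 18, 54, 72, 72, 81]

12


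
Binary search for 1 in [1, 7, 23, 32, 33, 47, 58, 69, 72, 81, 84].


Step 1: lo=0, hi=10, mid=5, val=47
Step 2: lo=0, hi=4, mid=2, val=23
Step 3: lo=0, hi=1, mid=0, val=1

Found at index 0


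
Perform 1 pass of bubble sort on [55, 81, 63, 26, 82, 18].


Initial: [55, 81, 63, 26, 82, 18]
Pass 1: [55, 63, 26, 81, 18, 82] (3 swaps)

After 1 pass: [55, 63, 26, 81, 18, 82]


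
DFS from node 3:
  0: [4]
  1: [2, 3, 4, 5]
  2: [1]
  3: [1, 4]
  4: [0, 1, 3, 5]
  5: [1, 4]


Visit 3, push [4, 1]
Visit 1, push [5, 4, 2]
Visit 2, push []
Visit 4, push [5, 0]
Visit 0, push []
Visit 5, push []

DFS order: [3, 1, 2, 4, 0, 5]


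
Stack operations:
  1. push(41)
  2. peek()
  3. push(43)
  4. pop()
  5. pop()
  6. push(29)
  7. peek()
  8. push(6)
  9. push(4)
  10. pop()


push(41) -> [41]
peek()->41
push(43) -> [41, 43]
pop()->43, [41]
pop()->41, []
push(29) -> [29]
peek()->29
push(6) -> [29, 6]
push(4) -> [29, 6, 4]
pop()->4, [29, 6]

Final stack: [29, 6]


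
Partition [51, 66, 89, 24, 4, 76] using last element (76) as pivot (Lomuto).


Pivot: 76
  51 <= 76: advance i (no swap)
  66 <= 76: advance i (no swap)
  24 <= 76: swap -> [51, 66, 24, 89, 4, 76]
  4 <= 76: swap -> [51, 66, 24, 4, 89, 76]
Place pivot at 4: [51, 66, 24, 4, 76, 89]

Partitioned: [51, 66, 24, 4, 76, 89]


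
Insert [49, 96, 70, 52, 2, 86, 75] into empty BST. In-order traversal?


Insert 49: root
Insert 96: R from 49
Insert 70: R from 49 -> L from 96
Insert 52: R from 49 -> L from 96 -> L from 70
Insert 2: L from 49
Insert 86: R from 49 -> L from 96 -> R from 70
Insert 75: R from 49 -> L from 96 -> R from 70 -> L from 86

In-order: [2, 49, 52, 70, 75, 86, 96]
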